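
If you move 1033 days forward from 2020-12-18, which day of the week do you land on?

Tuesday

Dec 18, 2020 is a Friday.
1033 mod 7 = 4, so 1033 days after a Friday is Friday + 4 = Tuesday.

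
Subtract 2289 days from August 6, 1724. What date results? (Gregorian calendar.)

May 1, 1718

−366 (one year; includes Feb 29, 1724) → Aug 6, 1723 (1923 left).
−365 (one year) → Aug 6, 1722 (1558 left).
−365 (one year) → Aug 6, 1721 (1193 left).
−365 (one year) → Aug 6, 1720 (828 left).
−366 (one year; includes Feb 29, 1720) → Aug 6, 1719 (462 left).
−365 (one year) → Aug 6, 1718 (97 left).
−6 → Jul 31, 1718 (end of Jul, 31 days; 91 left).
−31 → Jun 30, 1718 (end of Jun, 30 days; 60 left).
−30 → May 31, 1718 (end of May, 31 days; 30 left).
−30 → May 1, 1718.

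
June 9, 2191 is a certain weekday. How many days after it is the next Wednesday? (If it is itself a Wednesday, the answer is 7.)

Jun 9, 2191 is a Thursday.
From Thursday to the next Wednesday is 6 days.

6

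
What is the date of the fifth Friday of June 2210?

June 1, 2210 is a Friday.
The first Friday is therefore June 1 (same day).
The fifth Friday is 1 + 4×7 = June 29.

June 29, 2210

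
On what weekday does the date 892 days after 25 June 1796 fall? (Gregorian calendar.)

Tuesday

Jun 25, 1796 is a Saturday.
892 mod 7 = 3, so 892 days after a Saturday is Saturday + 3 = Tuesday.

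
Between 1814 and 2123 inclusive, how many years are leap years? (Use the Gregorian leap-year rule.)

Multiples of 4 in [1814,2123]: 77.
Of those, multiples of 100: 3 (not leap unless ÷400).
Multiples of 400: 1.
Leap years = 77 − 3 + 1 = 75.

75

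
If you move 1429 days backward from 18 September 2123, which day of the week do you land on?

Friday

Sep 18, 2123 is a Saturday.
1429 mod 7 = 1, so 1429 days before a Saturday is Saturday − 1 = Friday.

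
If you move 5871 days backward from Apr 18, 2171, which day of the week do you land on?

Saturday

Apr 18, 2171 is a Thursday.
5871 mod 7 = 5, so 5871 days before a Thursday is Thursday − 5 = Saturday.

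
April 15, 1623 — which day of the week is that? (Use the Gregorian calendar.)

Doomsday rule: the anchor day for the 1600s is Tuesday. For year 23: 23÷12 = 1 r 11, and 11÷4 = 2, so 1+11+2 = 14.
Tuesday + 14 ≡ Tuesday — that's 1623's doomsday.
In April the doomsday date is Apr 4.
Apr 15 is 11 days after Apr 4; 11 mod 7 = 4, so Tuesday + 4 = Saturday.

Saturday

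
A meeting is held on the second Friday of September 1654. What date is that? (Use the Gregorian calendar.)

September 11, 1654

September 1, 1654 is a Tuesday.
The first Friday is therefore September 4 (3 days later).
The second Friday is 4 + 1×7 = September 11.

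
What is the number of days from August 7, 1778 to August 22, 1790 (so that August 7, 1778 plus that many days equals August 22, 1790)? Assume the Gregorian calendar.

Aug 7, 1778 → Aug 7, 1779: 365 days.
Aug 7, 1779 → Aug 7, 1780: 366 days (Feb 29, 1780 is in that span).
Aug 7, 1780 → Aug 7, 1781: 365 days.
Aug 7, 1781 → Aug 7, 1782: 365 days.
Aug 7, 1782 → Aug 7, 1783: 365 days.
Aug 7, 1783 → Aug 7, 1784: 366 days (Feb 29, 1784 is in that span).
Aug 7, 1784 → Aug 7, 1785: 365 days.
Aug 7, 1785 → Aug 7, 1786: 365 days.
Aug 7, 1786 → Aug 7, 1787: 365 days.
Aug 7, 1787 → Aug 7, 1788: 366 days (Feb 29, 1788 is in that span).
Aug 7, 1788 → Aug 7, 1789: 365 days.
Aug 7, 1789 → Sep 7, 1789: 31 days (August has 31).
Sep 7, 1789 → Oct 7, 1789: 30 days (September has 30).
Oct 7, 1789 → Nov 7, 1789: 31 days (October has 31).
Nov 7, 1789 → Dec 7, 1789: 30 days (November has 30).
Dec 7, 1789 → Jan 7, 1790: 31 days (December has 31).
Jan 7, 1790 → Feb 7, 1790: 31 days (January has 31).
Feb 7, 1790 → Mar 7, 1790: 28 days (February has 28).
Mar 7, 1790 → Apr 7, 1790: 31 days (March has 31).
Apr 7, 1790 → May 7, 1790: 30 days (April has 30).
May 7, 1790 → Jun 7, 1790: 31 days (May has 31).
Jun 7, 1790 → Jul 7, 1790: 30 days (June has 30).
Jul 7, 1790 → Aug 7, 1790: 31 days (July has 31).
Aug 7, 1790 → Aug 22, 1790: 15 days.
Total: 4398 days.

4398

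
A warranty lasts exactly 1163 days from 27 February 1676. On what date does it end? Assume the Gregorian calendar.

May 5, 1679

+366 (one year; includes Feb 29, 1676) → Feb 27, 1677 (797 left).
+365 (one year) → Feb 27, 1678 (432 left).
+365 (one year) → Feb 27, 1679 (67 left).
Feb has 28 days: +2 → Mar 1, 1679 (65 left).
Mar has 31 days: +31 → Apr 1, 1679 (34 left).
Apr has 30 days: +30 → May 1, 1679 (4 left).
+4 → May 5, 1679.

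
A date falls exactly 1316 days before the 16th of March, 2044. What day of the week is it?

Wednesday

Mar 16, 2044 is a Wednesday.
1316 mod 7 = 0, so 1316 days before a Wednesday is Wednesday − 0 = Wednesday.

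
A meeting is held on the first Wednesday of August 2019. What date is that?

August 7, 2019

August 1, 2019 is a Thursday.
The first Wednesday is therefore August 7 (6 days later).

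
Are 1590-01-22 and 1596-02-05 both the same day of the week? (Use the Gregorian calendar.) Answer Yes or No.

Yes

From Jan 22, 1590 to Feb 5, 1596 is 2205 days.
2205 mod 7 = 0, so they are the same weekday.
(Jan 22, 1590 is a Monday; Feb 5, 1596 is a Monday.)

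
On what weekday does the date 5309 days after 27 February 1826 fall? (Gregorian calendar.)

Feb 27, 1826 is a Monday.
5309 mod 7 = 3, so 5309 days after a Monday is Monday + 3 = Thursday.

Thursday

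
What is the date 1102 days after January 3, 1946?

+365 (one year) → Jan 3, 1947 (737 left).
+365 (one year) → Jan 3, 1948 (372 left).
Jan has 31 days: +29 → Feb 1, 1948 (343 left).
Feb has 29 days: +29 → Mar 1, 1948 (314 left).
Mar has 31 days: +31 → Apr 1, 1948 (283 left).
Apr has 30 days: +30 → May 1, 1948 (253 left).
May has 31 days: +31 → Jun 1, 1948 (222 left).
Jun has 30 days: +30 → Jul 1, 1948 (192 left).
Jul has 31 days: +31 → Aug 1, 1948 (161 left).
Aug has 31 days: +31 → Sep 1, 1948 (130 left).
Sep has 30 days: +30 → Oct 1, 1948 (100 left).
Oct has 31 days: +31 → Nov 1, 1948 (69 left).
Nov has 30 days: +30 → Dec 1, 1948 (39 left).
Dec has 31 days: +31 → Jan 1, 1949 (8 left).
+8 → Jan 9, 1949.

January 9, 1949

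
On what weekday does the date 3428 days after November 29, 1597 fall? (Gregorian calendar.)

Nov 29, 1597 is a Saturday.
3428 mod 7 = 5, so 3428 days after a Saturday is Saturday + 5 = Thursday.

Thursday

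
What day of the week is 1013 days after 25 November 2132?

Nov 25, 2132 is a Tuesday.
1013 mod 7 = 5, so 1013 days after a Tuesday is Tuesday + 5 = Sunday.

Sunday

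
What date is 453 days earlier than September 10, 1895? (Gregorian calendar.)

June 14, 1894

−365 (one year) → Sep 10, 1894 (88 left).
−10 → Aug 31, 1894 (end of Aug, 31 days; 78 left).
−31 → Jul 31, 1894 (end of Jul, 31 days; 47 left).
−31 → Jun 30, 1894 (end of Jun, 30 days; 16 left).
−16 → Jun 14, 1894.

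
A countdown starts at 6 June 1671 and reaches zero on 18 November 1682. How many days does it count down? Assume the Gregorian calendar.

Jun 6, 1671 → Jun 6, 1672: 366 days (Feb 29, 1672 is in that span).
Jun 6, 1672 → Jun 6, 1673: 365 days.
Jun 6, 1673 → Jun 6, 1674: 365 days.
Jun 6, 1674 → Jun 6, 1675: 365 days.
Jun 6, 1675 → Jun 6, 1676: 366 days (Feb 29, 1676 is in that span).
Jun 6, 1676 → Jun 6, 1677: 365 days.
Jun 6, 1677 → Jun 6, 1678: 365 days.
Jun 6, 1678 → Jun 6, 1679: 365 days.
Jun 6, 1679 → Jun 6, 1680: 366 days (Feb 29, 1680 is in that span).
Jun 6, 1680 → Jun 6, 1681: 365 days.
Jun 6, 1681 → Jun 6, 1682: 365 days.
Jun 6, 1682 → Jul 6, 1682: 30 days (June has 30).
Jul 6, 1682 → Aug 6, 1682: 31 days (July has 31).
Aug 6, 1682 → Sep 6, 1682: 31 days (August has 31).
Sep 6, 1682 → Oct 6, 1682: 30 days (September has 30).
Oct 6, 1682 → Nov 6, 1682: 31 days (October has 31).
Nov 6, 1682 → Nov 18, 1682: 12 days.
Total: 4183 days.

4183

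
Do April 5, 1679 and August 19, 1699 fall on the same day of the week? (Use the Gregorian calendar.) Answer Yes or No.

From Apr 5, 1679 to Aug 19, 1699 is 7441 days.
7441 mod 7 = 0, so they are the same weekday.
(Apr 5, 1679 is a Wednesday; Aug 19, 1699 is a Wednesday.)

Yes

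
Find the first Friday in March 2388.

March 1, 2388 is a Tuesday.
The first Friday is therefore March 4 (3 days later).

March 4, 2388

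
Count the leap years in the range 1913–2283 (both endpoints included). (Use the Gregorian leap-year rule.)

90

Multiples of 4 in [1913,2283]: 92.
Of those, multiples of 100: 3 (not leap unless ÷400).
Multiples of 400: 1.
Leap years = 92 − 3 + 1 = 90.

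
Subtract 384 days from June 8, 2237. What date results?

May 20, 2236

−8 → May 31, 2237 (end of May, 31 days; 376 left).
−31 → Apr 30, 2237 (end of Apr, 30 days; 345 left).
−30 → Mar 31, 2237 (end of Mar, 31 days; 315 left).
−31 → Feb 28, 2237 (end of Feb, 28 days; 284 left).
−28 → Jan 31, 2237 (end of Jan, 31 days; 256 left).
−31 → Dec 31, 2236 (end of Dec, 31 days; 225 left).
−31 → Nov 30, 2236 (end of Nov, 30 days; 194 left).
−30 → Oct 31, 2236 (end of Oct, 31 days; 164 left).
−31 → Sep 30, 2236 (end of Sep, 30 days; 133 left).
−30 → Aug 31, 2236 (end of Aug, 31 days; 103 left).
−31 → Jul 31, 2236 (end of Jul, 31 days; 72 left).
−31 → Jun 30, 2236 (end of Jun, 30 days; 41 left).
−30 → May 31, 2236 (end of May, 31 days; 11 left).
−11 → May 20, 2236.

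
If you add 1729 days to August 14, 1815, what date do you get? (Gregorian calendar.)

May 8, 1820

+366 (one year; includes Feb 29, 1816) → Aug 14, 1816 (1363 left).
+365 (one year) → Aug 14, 1817 (998 left).
+365 (one year) → Aug 14, 1818 (633 left).
+365 (one year) → Aug 14, 1819 (268 left).
Aug has 31 days: +18 → Sep 1, 1819 (250 left).
Sep has 30 days: +30 → Oct 1, 1819 (220 left).
Oct has 31 days: +31 → Nov 1, 1819 (189 left).
Nov has 30 days: +30 → Dec 1, 1819 (159 left).
Dec has 31 days: +31 → Jan 1, 1820 (128 left).
Jan has 31 days: +31 → Feb 1, 1820 (97 left).
Feb has 29 days: +29 → Mar 1, 1820 (68 left).
Mar has 31 days: +31 → Apr 1, 1820 (37 left).
Apr has 30 days: +30 → May 1, 1820 (7 left).
+7 → May 8, 1820.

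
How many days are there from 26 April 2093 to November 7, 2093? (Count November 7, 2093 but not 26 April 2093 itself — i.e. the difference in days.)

195

Apr 26, 2093 → May 26, 2093: 30 days (April has 30).
May 26, 2093 → Jun 26, 2093: 31 days (May has 31).
Jun 26, 2093 → Jul 26, 2093: 30 days (June has 30).
Jul 26, 2093 → Aug 26, 2093: 31 days (July has 31).
Aug 26, 2093 → Sep 26, 2093: 31 days (August has 31).
Sep 26, 2093 → Oct 26, 2093: 30 days (September has 30).
Oct 26, 2093 → Nov 7, 2093: 12 days.
Total: 195 days.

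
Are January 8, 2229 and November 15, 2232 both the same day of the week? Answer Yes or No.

Yes

From Jan 8, 2229 to Nov 15, 2232 is 1407 days.
1407 mod 7 = 0, so they are the same weekday.
(Jan 8, 2229 is a Thursday; Nov 15, 2232 is a Thursday.)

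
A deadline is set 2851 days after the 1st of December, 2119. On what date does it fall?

+366 (one year; includes Feb 29, 2120) → Dec 1, 2120 (2485 left).
+365 (one year) → Dec 1, 2121 (2120 left).
+365 (one year) → Dec 1, 2122 (1755 left).
+365 (one year) → Dec 1, 2123 (1390 left).
+366 (one year; includes Feb 29, 2124) → Dec 1, 2124 (1024 left).
+365 (one year) → Dec 1, 2125 (659 left).
+365 (one year) → Dec 1, 2126 (294 left).
Dec has 31 days: +31 → Jan 1, 2127 (263 left).
Jan has 31 days: +31 → Feb 1, 2127 (232 left).
Feb has 28 days: +28 → Mar 1, 2127 (204 left).
Mar has 31 days: +31 → Apr 1, 2127 (173 left).
Apr has 30 days: +30 → May 1, 2127 (143 left).
May has 31 days: +31 → Jun 1, 2127 (112 left).
Jun has 30 days: +30 → Jul 1, 2127 (82 left).
Jul has 31 days: +31 → Aug 1, 2127 (51 left).
Aug has 31 days: +31 → Sep 1, 2127 (20 left).
+20 → Sep 21, 2127.

September 21, 2127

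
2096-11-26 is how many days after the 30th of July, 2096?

Jul 30, 2096 → Aug 30, 2096: 31 days (July has 31).
Aug 30, 2096 → Sep 30, 2096: 31 days (August has 31).
Sep 30, 2096 → Oct 30, 2096: 30 days (September has 30).
Oct 30, 2096 → Nov 26, 2096: 27 days.
Total: 119 days.

119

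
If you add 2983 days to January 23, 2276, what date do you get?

+366 (one year; includes Feb 29, 2276) → Jan 23, 2277 (2617 left).
+365 (one year) → Jan 23, 2278 (2252 left).
+365 (one year) → Jan 23, 2279 (1887 left).
+365 (one year) → Jan 23, 2280 (1522 left).
+366 (one year; includes Feb 29, 2280) → Jan 23, 2281 (1156 left).
+365 (one year) → Jan 23, 2282 (791 left).
+365 (one year) → Jan 23, 2283 (426 left).
+365 (one year) → Jan 23, 2284 (61 left).
Jan has 31 days: +9 → Feb 1, 2284 (52 left).
Feb has 29 days: +29 → Mar 1, 2284 (23 left).
+23 → Mar 24, 2284.

March 24, 2284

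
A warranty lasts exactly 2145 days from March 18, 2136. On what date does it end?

+365 (one year) → Mar 18, 2137 (1780 left).
+365 (one year) → Mar 18, 2138 (1415 left).
+365 (one year) → Mar 18, 2139 (1050 left).
+366 (one year; includes Feb 29, 2140) → Mar 18, 2140 (684 left).
+365 (one year) → Mar 18, 2141 (319 left).
Mar has 31 days: +14 → Apr 1, 2141 (305 left).
Apr has 30 days: +30 → May 1, 2141 (275 left).
May has 31 days: +31 → Jun 1, 2141 (244 left).
Jun has 30 days: +30 → Jul 1, 2141 (214 left).
Jul has 31 days: +31 → Aug 1, 2141 (183 left).
Aug has 31 days: +31 → Sep 1, 2141 (152 left).
Sep has 30 days: +30 → Oct 1, 2141 (122 left).
Oct has 31 days: +31 → Nov 1, 2141 (91 left).
Nov has 30 days: +30 → Dec 1, 2141 (61 left).
Dec has 31 days: +31 → Jan 1, 2142 (30 left).
+30 → Jan 31, 2142.

January 31, 2142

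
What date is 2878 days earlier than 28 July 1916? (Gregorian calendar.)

September 10, 1908

−366 (one year; includes Feb 29, 1916) → Jul 28, 1915 (2512 left).
−365 (one year) → Jul 28, 1914 (2147 left).
−365 (one year) → Jul 28, 1913 (1782 left).
−365 (one year) → Jul 28, 1912 (1417 left).
−366 (one year; includes Feb 29, 1912) → Jul 28, 1911 (1051 left).
−365 (one year) → Jul 28, 1910 (686 left).
−365 (one year) → Jul 28, 1909 (321 left).
−28 → Jun 30, 1909 (end of Jun, 30 days; 293 left).
−30 → May 31, 1909 (end of May, 31 days; 263 left).
−31 → Apr 30, 1909 (end of Apr, 30 days; 232 left).
−30 → Mar 31, 1909 (end of Mar, 31 days; 202 left).
−31 → Feb 28, 1909 (end of Feb, 28 days; 171 left).
−28 → Jan 31, 1909 (end of Jan, 31 days; 143 left).
−31 → Dec 31, 1908 (end of Dec, 31 days; 112 left).
−31 → Nov 30, 1908 (end of Nov, 30 days; 81 left).
−30 → Oct 31, 1908 (end of Oct, 31 days; 51 left).
−31 → Sep 30, 1908 (end of Sep, 30 days; 20 left).
−20 → Sep 10, 1908.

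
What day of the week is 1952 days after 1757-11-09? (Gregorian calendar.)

Tuesday

Nov 9, 1757 is a Wednesday.
1952 mod 7 = 6, so 1952 days after a Wednesday is Wednesday + 6 = Tuesday.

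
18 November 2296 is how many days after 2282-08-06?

5218

Aug 6, 2282 → Aug 6, 2283: 365 days.
Aug 6, 2283 → Aug 6, 2284: 366 days (Feb 29, 2284 is in that span).
Aug 6, 2284 → Aug 6, 2285: 365 days.
Aug 6, 2285 → Aug 6, 2286: 365 days.
Aug 6, 2286 → Aug 6, 2287: 365 days.
Aug 6, 2287 → Aug 6, 2288: 366 days (Feb 29, 2288 is in that span).
Aug 6, 2288 → Aug 6, 2289: 365 days.
Aug 6, 2289 → Aug 6, 2290: 365 days.
Aug 6, 2290 → Aug 6, 2291: 365 days.
Aug 6, 2291 → Aug 6, 2292: 366 days (Feb 29, 2292 is in that span).
Aug 6, 2292 → Aug 6, 2293: 365 days.
Aug 6, 2293 → Aug 6, 2294: 365 days.
Aug 6, 2294 → Aug 6, 2295: 365 days.
Aug 6, 2295 → Aug 6, 2296: 366 days (Feb 29, 2296 is in that span).
Aug 6, 2296 → Sep 6, 2296: 31 days (August has 31).
Sep 6, 2296 → Oct 6, 2296: 30 days (September has 30).
Oct 6, 2296 → Nov 6, 2296: 31 days (October has 31).
Nov 6, 2296 → Nov 18, 2296: 12 days.
Total: 5218 days.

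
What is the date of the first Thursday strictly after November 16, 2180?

November 23, 2180

Nov 16, 2180 is a Thursday.
From Thursday to the next Thursday is 7 days.
Nov 16, 2180 + 7 = Nov 23, 2180.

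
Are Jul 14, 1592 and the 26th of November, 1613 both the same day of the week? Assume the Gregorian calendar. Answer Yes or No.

From Jul 14, 1592 to Nov 26, 1613 is 7805 days.
7805 mod 7 = 0, so they are the same weekday.
(Jul 14, 1592 is a Tuesday; Nov 26, 1613 is a Tuesday.)

Yes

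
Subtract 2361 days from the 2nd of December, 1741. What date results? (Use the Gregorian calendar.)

June 16, 1735

−365 (one year) → Dec 2, 1740 (1996 left).
−366 (one year; includes Feb 29, 1740) → Dec 2, 1739 (1630 left).
−365 (one year) → Dec 2, 1738 (1265 left).
−365 (one year) → Dec 2, 1737 (900 left).
−365 (one year) → Dec 2, 1736 (535 left).
−366 (one year; includes Feb 29, 1736) → Dec 2, 1735 (169 left).
−2 → Nov 30, 1735 (end of Nov, 30 days; 167 left).
−30 → Oct 31, 1735 (end of Oct, 31 days; 137 left).
−31 → Sep 30, 1735 (end of Sep, 30 days; 106 left).
−30 → Aug 31, 1735 (end of Aug, 31 days; 76 left).
−31 → Jul 31, 1735 (end of Jul, 31 days; 45 left).
−31 → Jun 30, 1735 (end of Jun, 30 days; 14 left).
−14 → Jun 16, 1735.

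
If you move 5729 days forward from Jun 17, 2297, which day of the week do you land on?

Jun 17, 2297 is a Thursday.
5729 mod 7 = 3, so 5729 days after a Thursday is Thursday + 3 = Sunday.

Sunday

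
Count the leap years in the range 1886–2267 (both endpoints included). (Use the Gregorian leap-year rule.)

92

Multiples of 4 in [1886,2267]: 95.
Of those, multiples of 100: 4 (not leap unless ÷400).
Multiples of 400: 1.
Leap years = 95 − 4 + 1 = 92.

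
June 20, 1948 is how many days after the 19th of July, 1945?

1067

Jul 19, 1945 → Jul 19, 1946: 365 days.
Jul 19, 1946 → Jul 19, 1947: 365 days.
Jul 19, 1947 → Aug 19, 1947: 31 days (July has 31).
Aug 19, 1947 → Sep 19, 1947: 31 days (August has 31).
Sep 19, 1947 → Oct 19, 1947: 30 days (September has 30).
Oct 19, 1947 → Nov 19, 1947: 31 days (October has 31).
Nov 19, 1947 → Dec 19, 1947: 30 days (November has 30).
Dec 19, 1947 → Jan 19, 1948: 31 days (December has 31).
Jan 19, 1948 → Feb 19, 1948: 31 days (January has 31).
Feb 19, 1948 → Mar 19, 1948: 29 days (February has 29).
Mar 19, 1948 → Apr 19, 1948: 31 days (March has 31).
Apr 19, 1948 → May 19, 1948: 30 days (April has 30).
May 19, 1948 → Jun 19, 1948: 31 days (May has 31).
Jun 19, 1948 → Jun 20, 1948: 1 days.
Total: 1067 days.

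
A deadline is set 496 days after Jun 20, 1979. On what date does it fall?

+366 (one year; includes Feb 29, 1980) → Jun 20, 1980 (130 left).
Jun has 30 days: +11 → Jul 1, 1980 (119 left).
Jul has 31 days: +31 → Aug 1, 1980 (88 left).
Aug has 31 days: +31 → Sep 1, 1980 (57 left).
Sep has 30 days: +30 → Oct 1, 1980 (27 left).
+27 → Oct 28, 1980.

October 28, 1980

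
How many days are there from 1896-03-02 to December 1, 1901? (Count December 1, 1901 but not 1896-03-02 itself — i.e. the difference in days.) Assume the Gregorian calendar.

2099

Mar 2, 1896 → Mar 2, 1897: 365 days.
Mar 2, 1897 → Mar 2, 1898: 365 days.
Mar 2, 1898 → Mar 2, 1899: 365 days.
Mar 2, 1899 → Mar 2, 1900: 365 days.
Mar 2, 1900 → Mar 2, 1901: 365 days.
Mar 2, 1901 → Apr 2, 1901: 31 days (March has 31).
Apr 2, 1901 → May 2, 1901: 30 days (April has 30).
May 2, 1901 → Jun 2, 1901: 31 days (May has 31).
Jun 2, 1901 → Jul 2, 1901: 30 days (June has 30).
Jul 2, 1901 → Aug 2, 1901: 31 days (July has 31).
Aug 2, 1901 → Sep 2, 1901: 31 days (August has 31).
Sep 2, 1901 → Oct 2, 1901: 30 days (September has 30).
Oct 2, 1901 → Nov 2, 1901: 31 days (October has 31).
Nov 2, 1901 → Dec 1, 1901: 29 days.
Total: 2099 days.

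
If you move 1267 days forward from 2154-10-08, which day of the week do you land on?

Oct 8, 2154 is a Tuesday.
1267 mod 7 = 0, so 1267 days after a Tuesday is Tuesday + 0 = Tuesday.

Tuesday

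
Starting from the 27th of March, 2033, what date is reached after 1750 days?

January 10, 2038

+365 (one year) → Mar 27, 2034 (1385 left).
+365 (one year) → Mar 27, 2035 (1020 left).
+366 (one year; includes Feb 29, 2036) → Mar 27, 2036 (654 left).
+365 (one year) → Mar 27, 2037 (289 left).
Mar has 31 days: +5 → Apr 1, 2037 (284 left).
Apr has 30 days: +30 → May 1, 2037 (254 left).
May has 31 days: +31 → Jun 1, 2037 (223 left).
Jun has 30 days: +30 → Jul 1, 2037 (193 left).
Jul has 31 days: +31 → Aug 1, 2037 (162 left).
Aug has 31 days: +31 → Sep 1, 2037 (131 left).
Sep has 30 days: +30 → Oct 1, 2037 (101 left).
Oct has 31 days: +31 → Nov 1, 2037 (70 left).
Nov has 30 days: +30 → Dec 1, 2037 (40 left).
Dec has 31 days: +31 → Jan 1, 2038 (9 left).
+9 → Jan 10, 2038.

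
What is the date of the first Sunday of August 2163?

August 1, 2163 is a Monday.
The first Sunday is therefore August 7 (6 days later).

August 7, 2163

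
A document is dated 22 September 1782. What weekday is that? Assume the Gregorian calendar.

Sunday

Doomsday rule: the anchor day for the 1700s is Sunday. For year 82: 82÷12 = 6 r 10, and 10÷4 = 2, so 6+10+2 = 18.
Sunday + 18 ≡ Thursday — that's 1782's doomsday.
In September the doomsday date is Sep 5.
Sep 22 is 17 days after Sep 5; 17 mod 7 = 3, so Thursday + 3 = Sunday.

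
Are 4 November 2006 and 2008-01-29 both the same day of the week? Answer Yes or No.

No

From Nov 4, 2006 to Jan 29, 2008 is 451 days.
451 mod 7 = 3, so they are different weekdays.
(Nov 4, 2006 is a Saturday; Jan 29, 2008 is a Tuesday.)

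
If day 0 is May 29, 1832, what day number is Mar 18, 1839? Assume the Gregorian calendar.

May 29, 1832 → May 29, 1833: 365 days.
May 29, 1833 → May 29, 1834: 365 days.
May 29, 1834 → May 29, 1835: 365 days.
May 29, 1835 → May 29, 1836: 366 days (Feb 29, 1836 is in that span).
May 29, 1836 → May 29, 1837: 365 days.
May 29, 1837 → May 29, 1838: 365 days.
May 29, 1838 → Jun 29, 1838: 31 days (May has 31).
Jun 29, 1838 → Jul 29, 1838: 30 days (June has 30).
Jul 29, 1838 → Aug 29, 1838: 31 days (July has 31).
Aug 29, 1838 → Sep 29, 1838: 31 days (August has 31).
Sep 29, 1838 → Oct 29, 1838: 30 days (September has 30).
Oct 29, 1838 → Nov 29, 1838: 31 days (October has 31).
Nov 29, 1838 → Dec 29, 1838: 30 days (November has 30).
Dec 29, 1838 → Jan 29, 1839: 31 days (December has 31).
Jan 29, 1839 → Feb 28, 1839: 30 days (January has 31).
Feb 28, 1839 → Mar 18, 1839: 18 days.
Total: 2484 days.

2484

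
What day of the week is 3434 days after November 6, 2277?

First find the weekday of Nov 6, 2277. Doomsday rule: the anchor day for the 2200s is Friday. For year 77: 77÷12 = 6 r 5, and 5÷4 = 1, so 6+5+1 = 12.
Friday + 12 ≡ Wednesday — that's 2277's doomsday.
In November the doomsday date is Nov 7.
Nov 6 is 1 day before Nov 7; 1 mod 7 = 1, so Wednesday − 1 = Tuesday.
3434 mod 7 = 4, so 3434 days after a Tuesday is Tuesday + 4 = Saturday.

Saturday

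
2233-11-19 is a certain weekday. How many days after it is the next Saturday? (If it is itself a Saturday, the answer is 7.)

4

Nov 19, 2233 is a Tuesday.
From Tuesday to the next Saturday is 4 days.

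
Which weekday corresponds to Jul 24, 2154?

Wednesday

Doomsday rule: the anchor day for the 2100s is Sunday. For year 54: 54÷12 = 4 r 6, and 6÷4 = 1, so 4+6+1 = 11.
Sunday + 11 ≡ Thursday — that's 2154's doomsday.
In July the doomsday date is Jul 11.
Jul 24 is 13 days after Jul 11; 13 mod 7 = 6, so Thursday + 6 = Wednesday.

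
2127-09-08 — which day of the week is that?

Monday

Doomsday rule: the anchor day for the 2100s is Sunday. For year 27: 27÷12 = 2 r 3, and 3÷4 = 0, so 2+3+0 = 5.
Sunday + 5 ≡ Friday — that's 2127's doomsday.
In September the doomsday date is Sep 5.
Sep 8 is 3 days after Sep 5; 3 mod 7 = 3, so Friday + 3 = Monday.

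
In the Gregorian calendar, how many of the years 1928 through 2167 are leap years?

Multiples of 4 in [1928,2167]: 60.
Of those, multiples of 100: 2 (not leap unless ÷400).
Multiples of 400: 1.
Leap years = 60 − 2 + 1 = 59.

59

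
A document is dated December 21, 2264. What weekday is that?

Doomsday rule: the anchor day for the 2200s is Friday. For year 64: 64÷12 = 5 r 4, and 4÷4 = 1, so 5+4+1 = 10.
Friday + 10 ≡ Monday — that's 2264's doomsday.
In December the doomsday date is Dec 12.
Dec 21 is 9 days after Dec 12; 9 mod 7 = 2, so Monday + 2 = Wednesday.

Wednesday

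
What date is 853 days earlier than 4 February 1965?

October 5, 1962

−366 (one year; includes Feb 29, 1964) → Feb 4, 1964 (487 left).
−365 (one year) → Feb 4, 1963 (122 left).
−4 → Jan 31, 1963 (end of Jan, 31 days; 118 left).
−31 → Dec 31, 1962 (end of Dec, 31 days; 87 left).
−31 → Nov 30, 1962 (end of Nov, 30 days; 56 left).
−30 → Oct 31, 1962 (end of Oct, 31 days; 26 left).
−26 → Oct 5, 1962.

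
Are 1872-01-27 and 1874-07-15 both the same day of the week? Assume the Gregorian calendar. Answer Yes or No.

From Jan 27, 1872 to Jul 15, 1874 is 900 days.
900 mod 7 = 4, so they are different weekdays.
(Jan 27, 1872 is a Saturday; Jul 15, 1874 is a Wednesday.)

No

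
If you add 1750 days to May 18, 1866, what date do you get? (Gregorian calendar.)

+365 (one year) → May 18, 1867 (1385 left).
+366 (one year; includes Feb 29, 1868) → May 18, 1868 (1019 left).
+365 (one year) → May 18, 1869 (654 left).
+365 (one year) → May 18, 1870 (289 left).
May has 31 days: +14 → Jun 1, 1870 (275 left).
Jun has 30 days: +30 → Jul 1, 1870 (245 left).
Jul has 31 days: +31 → Aug 1, 1870 (214 left).
Aug has 31 days: +31 → Sep 1, 1870 (183 left).
Sep has 30 days: +30 → Oct 1, 1870 (153 left).
Oct has 31 days: +31 → Nov 1, 1870 (122 left).
Nov has 30 days: +30 → Dec 1, 1870 (92 left).
Dec has 31 days: +31 → Jan 1, 1871 (61 left).
Jan has 31 days: +31 → Feb 1, 1871 (30 left).
Feb has 28 days: +28 → Mar 1, 1871 (2 left).
+2 → Mar 3, 1871.

March 3, 1871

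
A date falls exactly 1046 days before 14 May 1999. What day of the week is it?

Tuesday

First find the weekday of May 14, 1999. Doomsday rule: the anchor day for the 1900s is Wednesday. For year 99: 99÷12 = 8 r 3, and 3÷4 = 0, so 8+3+0 = 11.
Wednesday + 11 ≡ Sunday — that's 1999's doomsday.
In May the doomsday date is May 9.
May 14 is 5 days after May 9; 5 mod 7 = 5, so Sunday + 5 = Friday.
1046 mod 7 = 3, so 1046 days before a Friday is Friday − 3 = Tuesday.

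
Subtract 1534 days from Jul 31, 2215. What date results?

−365 (one year) → Jul 31, 2214 (1169 left).
−365 (one year) → Jul 31, 2213 (804 left).
−365 (one year) → Jul 31, 2212 (439 left).
−366 (one year; includes Feb 29, 2212) → Jul 31, 2211 (73 left).
−31 → Jun 30, 2211 (end of Jun, 30 days; 42 left).
−30 → May 31, 2211 (end of May, 31 days; 12 left).
−12 → May 19, 2211.

May 19, 2211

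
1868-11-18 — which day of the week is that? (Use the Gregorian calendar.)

Wednesday

Doomsday rule: the anchor day for the 1800s is Friday. For year 68: 68÷12 = 5 r 8, and 8÷4 = 2, so 5+8+2 = 15.
Friday + 15 ≡ Saturday — that's 1868's doomsday.
In November the doomsday date is Nov 7.
Nov 18 is 11 days after Nov 7; 11 mod 7 = 4, so Saturday + 4 = Wednesday.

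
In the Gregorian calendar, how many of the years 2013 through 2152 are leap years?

Multiples of 4 in [2013,2152]: 35.
Of those, multiples of 100: 1 (not leap unless ÷400).
Multiples of 400: 0.
Leap years = 35 − 1 + 0 = 34.

34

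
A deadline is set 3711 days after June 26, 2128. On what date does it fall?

August 24, 2138

+365 (one year) → Jun 26, 2129 (3346 left).
+365 (one year) → Jun 26, 2130 (2981 left).
+365 (one year) → Jun 26, 2131 (2616 left).
+366 (one year; includes Feb 29, 2132) → Jun 26, 2132 (2250 left).
+365 (one year) → Jun 26, 2133 (1885 left).
+365 (one year) → Jun 26, 2134 (1520 left).
+365 (one year) → Jun 26, 2135 (1155 left).
+366 (one year; includes Feb 29, 2136) → Jun 26, 2136 (789 left).
+365 (one year) → Jun 26, 2137 (424 left).
+365 (one year) → Jun 26, 2138 (59 left).
Jun has 30 days: +5 → Jul 1, 2138 (54 left).
Jul has 31 days: +31 → Aug 1, 2138 (23 left).
+23 → Aug 24, 2138.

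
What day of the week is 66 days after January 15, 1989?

Wednesday

Jan 15, 1989 is a Sunday.
66 mod 7 = 3, so 66 days after a Sunday is Sunday + 3 = Wednesday.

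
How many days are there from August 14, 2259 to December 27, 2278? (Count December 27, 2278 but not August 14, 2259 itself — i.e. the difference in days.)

Aug 14, 2259 → Aug 14, 2260: 366 days (Feb 29, 2260 is in that span).
Aug 14, 2260 → Aug 14, 2261: 365 days.
Aug 14, 2261 → Aug 14, 2262: 365 days.
Aug 14, 2262 → Aug 14, 2263: 365 days.
Aug 14, 2263 → Aug 14, 2264: 366 days (Feb 29, 2264 is in that span).
Aug 14, 2264 → Aug 14, 2265: 365 days.
Aug 14, 2265 → Aug 14, 2266: 365 days.
Aug 14, 2266 → Aug 14, 2267: 365 days.
Aug 14, 2267 → Aug 14, 2268: 366 days (Feb 29, 2268 is in that span).
Aug 14, 2268 → Aug 14, 2269: 365 days.
Aug 14, 2269 → Aug 14, 2270: 365 days.
Aug 14, 2270 → Aug 14, 2271: 365 days.
Aug 14, 2271 → Aug 14, 2272: 366 days (Feb 29, 2272 is in that span).
Aug 14, 2272 → Aug 14, 2273: 365 days.
Aug 14, 2273 → Aug 14, 2274: 365 days.
Aug 14, 2274 → Aug 14, 2275: 365 days.
Aug 14, 2275 → Aug 14, 2276: 366 days (Feb 29, 2276 is in that span).
Aug 14, 2276 → Aug 14, 2277: 365 days.
Aug 14, 2277 → Aug 14, 2278: 365 days.
Aug 14, 2278 → Sep 14, 2278: 31 days (August has 31).
Sep 14, 2278 → Oct 14, 2278: 30 days (September has 30).
Oct 14, 2278 → Nov 14, 2278: 31 days (October has 31).
Nov 14, 2278 → Dec 14, 2278: 30 days (November has 30).
Dec 14, 2278 → Dec 27, 2278: 13 days.
Total: 7075 days.

7075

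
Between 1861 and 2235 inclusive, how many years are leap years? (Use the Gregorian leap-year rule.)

90

Multiples of 4 in [1861,2235]: 93.
Of those, multiples of 100: 4 (not leap unless ÷400).
Multiples of 400: 1.
Leap years = 93 − 4 + 1 = 90.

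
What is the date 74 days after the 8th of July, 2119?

September 20, 2119

Jul has 31 days: +24 → Aug 1, 2119 (50 left).
Aug has 31 days: +31 → Sep 1, 2119 (19 left).
+19 → Sep 20, 2119.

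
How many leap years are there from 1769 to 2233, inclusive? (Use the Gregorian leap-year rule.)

Multiples of 4 in [1769,2233]: 116.
Of those, multiples of 100: 5 (not leap unless ÷400).
Multiples of 400: 1.
Leap years = 116 − 5 + 1 = 112.

112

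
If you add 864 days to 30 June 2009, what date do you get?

November 11, 2011

+365 (one year) → Jun 30, 2010 (499 left).
+365 (one year) → Jun 30, 2011 (134 left).
Jun has 30 days: +1 → Jul 1, 2011 (133 left).
Jul has 31 days: +31 → Aug 1, 2011 (102 left).
Aug has 31 days: +31 → Sep 1, 2011 (71 left).
Sep has 30 days: +30 → Oct 1, 2011 (41 left).
Oct has 31 days: +31 → Nov 1, 2011 (10 left).
+10 → Nov 11, 2011.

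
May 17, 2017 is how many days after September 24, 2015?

601

Sep 24, 2015 → Sep 24, 2016: 366 days (Feb 29, 2016 is in that span).
Sep 24, 2016 → Oct 24, 2016: 30 days (September has 30).
Oct 24, 2016 → Nov 24, 2016: 31 days (October has 31).
Nov 24, 2016 → Dec 24, 2016: 30 days (November has 30).
Dec 24, 2016 → Jan 24, 2017: 31 days (December has 31).
Jan 24, 2017 → Feb 24, 2017: 31 days (January has 31).
Feb 24, 2017 → Mar 24, 2017: 28 days (February has 28).
Mar 24, 2017 → Apr 24, 2017: 31 days (March has 31).
Apr 24, 2017 → May 17, 2017: 23 days.
Total: 601 days.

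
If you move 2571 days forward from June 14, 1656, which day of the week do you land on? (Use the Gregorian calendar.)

Jun 14, 1656 is a Wednesday.
2571 mod 7 = 2, so 2571 days after a Wednesday is Wednesday + 2 = Friday.

Friday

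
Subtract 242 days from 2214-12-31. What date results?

May 3, 2214

−31 → Nov 30, 2214 (end of Nov, 30 days; 211 left).
−30 → Oct 31, 2214 (end of Oct, 31 days; 181 left).
−31 → Sep 30, 2214 (end of Sep, 30 days; 150 left).
−30 → Aug 31, 2214 (end of Aug, 31 days; 120 left).
−31 → Jul 31, 2214 (end of Jul, 31 days; 89 left).
−31 → Jun 30, 2214 (end of Jun, 30 days; 58 left).
−30 → May 31, 2214 (end of May, 31 days; 28 left).
−28 → May 3, 2214.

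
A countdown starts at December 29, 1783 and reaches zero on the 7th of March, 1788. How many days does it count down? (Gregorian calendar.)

Dec 29, 1783 → Dec 29, 1784: 366 days (Feb 29, 1784 is in that span).
Dec 29, 1784 → Dec 29, 1785: 365 days.
Dec 29, 1785 → Dec 29, 1786: 365 days.
Dec 29, 1786 → Dec 29, 1787: 365 days.
Dec 29, 1787 → Jan 29, 1788: 31 days (December has 31).
Jan 29, 1788 → Feb 29, 1788: 31 days (January has 31).
Feb 29, 1788 → Mar 7, 1788: 7 days.
Total: 1530 days.

1530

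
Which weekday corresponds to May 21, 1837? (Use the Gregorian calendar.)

Doomsday rule: the anchor day for the 1800s is Friday. For year 37: 37÷12 = 3 r 1, and 1÷4 = 0, so 3+1+0 = 4.
Friday + 4 ≡ Tuesday — that's 1837's doomsday.
In May the doomsday date is May 9.
May 21 is 12 days after May 9; 12 mod 7 = 5, so Tuesday + 5 = Sunday.

Sunday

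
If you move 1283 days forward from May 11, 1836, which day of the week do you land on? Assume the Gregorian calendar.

May 11, 1836 is a Wednesday.
1283 mod 7 = 2, so 1283 days after a Wednesday is Wednesday + 2 = Friday.

Friday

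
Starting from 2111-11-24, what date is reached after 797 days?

January 29, 2114

+366 (one year; includes Feb 29, 2112) → Nov 24, 2112 (431 left).
+365 (one year) → Nov 24, 2113 (66 left).
Nov has 30 days: +7 → Dec 1, 2113 (59 left).
Dec has 31 days: +31 → Jan 1, 2114 (28 left).
+28 → Jan 29, 2114.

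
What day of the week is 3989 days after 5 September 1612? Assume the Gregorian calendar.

First find the weekday of Sep 5, 1612. Doomsday rule: the anchor day for the 1600s is Tuesday. For year 12: 12÷12 = 1 r 0, and 0÷4 = 0, so 1+0+0 = 1.
Tuesday + 1 ≡ Wednesday — that's 1612's doomsday.
In September the doomsday date is Sep 5.
Sep 5 is the doomsday itself: Wednesday.
3989 mod 7 = 6, so 3989 days after a Wednesday is Wednesday + 6 = Tuesday.

Tuesday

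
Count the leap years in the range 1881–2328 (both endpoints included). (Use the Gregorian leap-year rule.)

Multiples of 4 in [1881,2328]: 112.
Of those, multiples of 100: 5 (not leap unless ÷400).
Multiples of 400: 1.
Leap years = 112 − 5 + 1 = 108.

108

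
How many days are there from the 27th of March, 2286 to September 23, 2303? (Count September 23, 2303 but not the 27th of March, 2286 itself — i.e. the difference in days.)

Mar 27, 2286 → Mar 27, 2287: 365 days.
Mar 27, 2287 → Mar 27, 2288: 366 days (Feb 29, 2288 is in that span).
Mar 27, 2288 → Mar 27, 2289: 365 days.
Mar 27, 2289 → Mar 27, 2290: 365 days.
Mar 27, 2290 → Mar 27, 2291: 365 days.
Mar 27, 2291 → Mar 27, 2292: 366 days (Feb 29, 2292 is in that span).
Mar 27, 2292 → Mar 27, 2293: 365 days.
Mar 27, 2293 → Mar 27, 2294: 365 days.
Mar 27, 2294 → Mar 27, 2295: 365 days.
Mar 27, 2295 → Mar 27, 2296: 366 days (Feb 29, 2296 is in that span).
Mar 27, 2296 → Mar 27, 2297: 365 days.
Mar 27, 2297 → Mar 27, 2298: 365 days.
Mar 27, 2298 → Mar 27, 2299: 365 days.
Mar 27, 2299 → Mar 27, 2300: 365 days.
Mar 27, 2300 → Mar 27, 2301: 365 days.
Mar 27, 2301 → Mar 27, 2302: 365 days.
Mar 27, 2302 → Mar 27, 2303: 365 days.
Mar 27, 2303 → Apr 27, 2303: 31 days (March has 31).
Apr 27, 2303 → May 27, 2303: 30 days (April has 30).
May 27, 2303 → Jun 27, 2303: 31 days (May has 31).
Jun 27, 2303 → Jul 27, 2303: 30 days (June has 30).
Jul 27, 2303 → Aug 27, 2303: 31 days (July has 31).
Aug 27, 2303 → Sep 23, 2303: 27 days.
Total: 6388 days.

6388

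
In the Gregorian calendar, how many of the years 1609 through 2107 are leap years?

120

Multiples of 4 in [1609,2107]: 124.
Of those, multiples of 100: 5 (not leap unless ÷400).
Multiples of 400: 1.
Leap years = 124 − 5 + 1 = 120.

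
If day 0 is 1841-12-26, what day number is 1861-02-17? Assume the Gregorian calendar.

Dec 26, 1841 → Dec 26, 1842: 365 days.
Dec 26, 1842 → Dec 26, 1843: 365 days.
Dec 26, 1843 → Dec 26, 1844: 366 days (Feb 29, 1844 is in that span).
Dec 26, 1844 → Dec 26, 1845: 365 days.
Dec 26, 1845 → Dec 26, 1846: 365 days.
Dec 26, 1846 → Dec 26, 1847: 365 days.
Dec 26, 1847 → Dec 26, 1848: 366 days (Feb 29, 1848 is in that span).
Dec 26, 1848 → Dec 26, 1849: 365 days.
Dec 26, 1849 → Dec 26, 1850: 365 days.
Dec 26, 1850 → Dec 26, 1851: 365 days.
Dec 26, 1851 → Dec 26, 1852: 366 days (Feb 29, 1852 is in that span).
Dec 26, 1852 → Dec 26, 1853: 365 days.
Dec 26, 1853 → Dec 26, 1854: 365 days.
Dec 26, 1854 → Dec 26, 1855: 365 days.
Dec 26, 1855 → Dec 26, 1856: 366 days (Feb 29, 1856 is in that span).
Dec 26, 1856 → Dec 26, 1857: 365 days.
Dec 26, 1857 → Dec 26, 1858: 365 days.
Dec 26, 1858 → Dec 26, 1859: 365 days.
Dec 26, 1859 → Dec 26, 1860: 366 days (Feb 29, 1860 is in that span).
Dec 26, 1860 → Jan 26, 1861: 31 days (December has 31).
Jan 26, 1861 → Feb 17, 1861: 22 days.
Total: 6993 days.

6993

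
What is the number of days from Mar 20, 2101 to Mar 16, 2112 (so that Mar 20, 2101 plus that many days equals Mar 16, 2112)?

4014

Mar 20, 2101 → Mar 20, 2102: 365 days.
Mar 20, 2102 → Mar 20, 2103: 365 days.
Mar 20, 2103 → Mar 20, 2104: 366 days (Feb 29, 2104 is in that span).
Mar 20, 2104 → Mar 20, 2105: 365 days.
Mar 20, 2105 → Mar 20, 2106: 365 days.
Mar 20, 2106 → Mar 20, 2107: 365 days.
Mar 20, 2107 → Mar 20, 2108: 366 days (Feb 29, 2108 is in that span).
Mar 20, 2108 → Mar 20, 2109: 365 days.
Mar 20, 2109 → Mar 20, 2110: 365 days.
Mar 20, 2110 → Mar 20, 2111: 365 days.
Mar 20, 2111 → Apr 20, 2111: 31 days (March has 31).
Apr 20, 2111 → May 20, 2111: 30 days (April has 30).
May 20, 2111 → Jun 20, 2111: 31 days (May has 31).
Jun 20, 2111 → Jul 20, 2111: 30 days (June has 30).
Jul 20, 2111 → Aug 20, 2111: 31 days (July has 31).
Aug 20, 2111 → Sep 20, 2111: 31 days (August has 31).
Sep 20, 2111 → Oct 20, 2111: 30 days (September has 30).
Oct 20, 2111 → Nov 20, 2111: 31 days (October has 31).
Nov 20, 2111 → Dec 20, 2111: 30 days (November has 30).
Dec 20, 2111 → Jan 20, 2112: 31 days (December has 31).
Jan 20, 2112 → Feb 20, 2112: 31 days (January has 31).
Feb 20, 2112 → Mar 16, 2112: 25 days.
Total: 4014 days.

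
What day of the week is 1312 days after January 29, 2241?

Monday

Jan 29, 2241 is a Friday.
1312 mod 7 = 3, so 1312 days after a Friday is Friday + 3 = Monday.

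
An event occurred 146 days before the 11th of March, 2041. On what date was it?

−11 → Feb 28, 2041 (end of Feb, 28 days; 135 left).
−28 → Jan 31, 2041 (end of Jan, 31 days; 107 left).
−31 → Dec 31, 2040 (end of Dec, 31 days; 76 left).
−31 → Nov 30, 2040 (end of Nov, 30 days; 45 left).
−30 → Oct 31, 2040 (end of Oct, 31 days; 15 left).
−15 → Oct 16, 2040.

October 16, 2040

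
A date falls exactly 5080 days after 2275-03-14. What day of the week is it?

Friday

First find the weekday of Mar 14, 2275. Doomsday rule: the anchor day for the 2200s is Friday. For year 75: 75÷12 = 6 r 3, and 3÷4 = 0, so 6+3+0 = 9.
Friday + 9 ≡ Sunday — that's 2275's doomsday.
In March the doomsday date is Mar 14.
Mar 14 is the doomsday itself: Sunday.
5080 mod 7 = 5, so 5080 days after a Sunday is Sunday + 5 = Friday.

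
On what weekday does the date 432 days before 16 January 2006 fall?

Wednesday

First find the weekday of Jan 16, 2006. Doomsday rule: the anchor day for the 2000s is Tuesday. For year 06: 6÷12 = 0 r 6, and 6÷4 = 1, so 0+6+1 = 7.
Tuesday + 7 ≡ Tuesday — that's 2006's doomsday.
In January the doomsday date is Jan 3 (2006 is not a leap year).
Jan 16 is 13 days after Jan 3; 13 mod 7 = 6, so Tuesday + 6 = Monday.
432 mod 7 = 5, so 432 days before a Monday is Monday − 5 = Wednesday.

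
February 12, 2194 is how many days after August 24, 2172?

7842

Aug 24, 2172 → Aug 24, 2173: 365 days.
Aug 24, 2173 → Aug 24, 2174: 365 days.
Aug 24, 2174 → Aug 24, 2175: 365 days.
Aug 24, 2175 → Aug 24, 2176: 366 days (Feb 29, 2176 is in that span).
Aug 24, 2176 → Aug 24, 2177: 365 days.
Aug 24, 2177 → Aug 24, 2178: 365 days.
Aug 24, 2178 → Aug 24, 2179: 365 days.
Aug 24, 2179 → Aug 24, 2180: 366 days (Feb 29, 2180 is in that span).
Aug 24, 2180 → Aug 24, 2181: 365 days.
Aug 24, 2181 → Aug 24, 2182: 365 days.
Aug 24, 2182 → Aug 24, 2183: 365 days.
Aug 24, 2183 → Aug 24, 2184: 366 days (Feb 29, 2184 is in that span).
Aug 24, 2184 → Aug 24, 2185: 365 days.
Aug 24, 2185 → Aug 24, 2186: 365 days.
Aug 24, 2186 → Aug 24, 2187: 365 days.
Aug 24, 2187 → Aug 24, 2188: 366 days (Feb 29, 2188 is in that span).
Aug 24, 2188 → Aug 24, 2189: 365 days.
Aug 24, 2189 → Aug 24, 2190: 365 days.
Aug 24, 2190 → Aug 24, 2191: 365 days.
Aug 24, 2191 → Aug 24, 2192: 366 days (Feb 29, 2192 is in that span).
Aug 24, 2192 → Aug 24, 2193: 365 days.
Aug 24, 2193 → Sep 24, 2193: 31 days (August has 31).
Sep 24, 2193 → Oct 24, 2193: 30 days (September has 30).
Oct 24, 2193 → Nov 24, 2193: 31 days (October has 31).
Nov 24, 2193 → Dec 24, 2193: 30 days (November has 30).
Dec 24, 2193 → Jan 24, 2194: 31 days (December has 31).
Jan 24, 2194 → Feb 12, 2194: 19 days.
Total: 7842 days.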